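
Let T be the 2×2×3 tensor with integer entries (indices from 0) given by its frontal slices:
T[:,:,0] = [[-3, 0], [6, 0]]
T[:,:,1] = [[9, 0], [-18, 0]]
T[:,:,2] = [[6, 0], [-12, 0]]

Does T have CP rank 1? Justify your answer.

Yes

If T = a ⊗ b ⊗ c then every fibre of T is a multiple of the corresponding factor, so read the factors off the fibres through the nonzero entry T[0,0,0] = -3.
The mode-1 fibre T[:,0,0] = [-3, 6] gives a = [1, -2] (primitive direction); the mode-2 fibre T[0,:,0] = [-3, 0] gives b = [1, 0]; then c[k] = T[0,0,k] / (a[0]·b[0]) = [-3, 9, 6] / 1 = [-3, 9, 6].
Expanding [1, -2] ⊗ [1, 0] ⊗ [-3, 9, 6] reproduces all 12 entries of T, so T = [1, -2] ⊗ [1, 0] ⊗ [-3, 9, 6] and rank(T) ≤ 1.
Equivalently every frontal slice T[:,:,k] is c[k] times the rank-1 matrix [1, -2] ⊗ [1, 0]. So T has rank 1 (it is nonzero).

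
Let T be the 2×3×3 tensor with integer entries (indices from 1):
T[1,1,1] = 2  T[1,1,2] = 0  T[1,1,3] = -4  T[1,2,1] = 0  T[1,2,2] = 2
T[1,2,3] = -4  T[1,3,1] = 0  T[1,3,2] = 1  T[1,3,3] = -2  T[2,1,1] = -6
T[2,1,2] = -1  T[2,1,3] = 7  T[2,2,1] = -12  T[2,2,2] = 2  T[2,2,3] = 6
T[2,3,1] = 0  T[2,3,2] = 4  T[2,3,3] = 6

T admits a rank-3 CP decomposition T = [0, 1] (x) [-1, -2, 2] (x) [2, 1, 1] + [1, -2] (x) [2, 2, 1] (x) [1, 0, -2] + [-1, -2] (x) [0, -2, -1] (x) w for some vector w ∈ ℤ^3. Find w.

Subtract the known terms from T to get the rank-1 residual R = [-1, -2] (x) [0, -2, -1] (x) w, so R[i,j,k] = a[i]·b[j]·w[k]. Pick indices with nonzero a[1]·b[2] = (-1)·(-2) = 2. Only the fibre through (1,2,·) is needed: R[1,2,:] = T[1,2,:] − Σₗ aₗ[1]bₗ[2]cₗ = [0, 2, -4] − (0)·(-2)·[2, 1, 1] − (1)·(2)·[1, 0, -2] = [-2, 2, 0]. Then w[k] = R[1,2,k] / 2 for each k, giving w = [-2, 2, 0] / 2 = [-1, 1, 0].

w = [-1, 1, 0]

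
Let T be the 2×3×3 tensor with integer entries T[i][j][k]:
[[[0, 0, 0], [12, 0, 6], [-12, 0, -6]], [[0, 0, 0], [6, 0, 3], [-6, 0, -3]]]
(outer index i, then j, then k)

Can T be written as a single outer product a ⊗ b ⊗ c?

If T = a ⊗ b ⊗ c then every fibre of T is a multiple of the corresponding factor, so read the factors off the fibres through the nonzero entry T[0,1,0] = 12.
The mode-1 fibre T[:,1,0] = [12, 6] gives a = [2, 1] (primitive direction); the mode-2 fibre T[0,:,0] = [0, 12, -12] gives b = [0, 1, -1]; then c[k] = T[0,1,k] / (a[0]·b[1]) = [12, 0, 6] / 2 = [6, 0, 3].
Expanding [2, 1] ⊗ [0, 1, -1] ⊗ [6, 0, 3] reproduces all 18 entries of T, so T = [2, 1] ⊗ [0, 1, -1] ⊗ [6, 0, 3] and rank(T) ≤ 1.
Equivalently every frontal slice T[:,:,k] is c[k] times the rank-1 matrix [2, 1] ⊗ [0, 1, -1]. So T has rank 1 (it is nonzero).

Yes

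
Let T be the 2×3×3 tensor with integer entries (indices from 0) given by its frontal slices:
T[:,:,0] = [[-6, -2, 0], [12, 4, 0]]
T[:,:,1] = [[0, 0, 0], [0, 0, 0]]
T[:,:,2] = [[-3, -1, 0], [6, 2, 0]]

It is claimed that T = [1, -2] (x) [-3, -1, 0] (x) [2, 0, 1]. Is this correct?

Reconstruct entrywise from the claimed factors. For example, T[0,1,1] = 0 and Σₗ aₗ[0]bₗ[1]cₗ[1] = (1)·(-1)·(0) = 0; checking all 18 entries, every one matches. The claim holds.

Yes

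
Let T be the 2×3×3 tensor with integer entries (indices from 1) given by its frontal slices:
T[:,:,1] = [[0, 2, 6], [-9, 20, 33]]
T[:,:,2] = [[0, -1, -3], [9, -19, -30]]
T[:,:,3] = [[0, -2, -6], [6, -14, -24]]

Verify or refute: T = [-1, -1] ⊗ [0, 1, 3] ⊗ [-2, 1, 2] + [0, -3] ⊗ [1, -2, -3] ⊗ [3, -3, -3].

Reconstruct entry (2,1,3) from the claimed factors: Σₗ aₗ[2]bₗ[1]cₗ[3] = (-1)·(0)·(2) + (-3)·(1)·(-3) = 9, but T[2,1,3] = 6. The claim is false.

No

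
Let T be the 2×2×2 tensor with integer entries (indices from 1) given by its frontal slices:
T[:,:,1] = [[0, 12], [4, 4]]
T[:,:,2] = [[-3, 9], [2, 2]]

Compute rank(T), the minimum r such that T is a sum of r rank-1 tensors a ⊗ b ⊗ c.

Lower bound: the mode-1 unfolding of T (rows indexed by i, columns by (j,k) = (1,1), (1,2), (2,1), (2,2)) is [[0, -3, 12, 9], [4, 2, 4, 2]].
There the 2×2 minor on rows i ∈ {1, 2}, columns (j,k) ∈ {(1,1), (1,2)} is det [[0, -3], [4, 2]] = 12 ≠ 0, so this unfolding has rank ≥ 2; CP rank is at least every unfolding rank, so rank(T) ≥ 2. (Flattening ranks never certify an upper bound on CP rank; for that we must actually write T with 2 rank-1 terms.)
Upper bound — finding two terms. Write S_k = T[:,:,k] for the frontal slices: S₁ = [[0, 12], [4, 4]], S₂ = [[-3, 9], [2, 2]].
If T = a₁ ⊗ b₁ ⊗ c₁ + a₂ ⊗ b₂ ⊗ c₂ then each S_k = c₁[k]·a₁b₁ᵀ + c₂[k]·a₂b₂ᵀ. S₁ and S₂ are linearly independent, so a₁b₁ᵀ and a₂b₂ᵀ must span the same plane of matrices: they are the rank-1 matrices of the form x·S₁ + y·S₂.
det(x·S₁ + y·S₂) is −48·x² − 72·xy − 24·y² = (-24)·(x + y)(2·x + y), vanishing at (x:y) = (1:-1) and (1:-2).
M₁ = S₁ − S₂ = [[3, 3], [2, 2]] = [3, 2][1, 1]ᵀ and M₂ = S₁ − 2·S₂ = [[6, -6], [0, 0]] = 6·[1, 0][1, -1]ᵀ, so take a₁ = [3, 2], b₁ = [1, 1], a₂ = [1, 0], b₂ = [1, -1].
Each slice is an integer combination of E₁ = a₁b₁ᵀ and E₂ = a₂b₂ᵀ: S₁ = 2·E₁ − 6·E₂, S₂ = E₁ − 6·E₂; reading off coefficients, c₁ = [2, 1] and c₂ = [-6, -6].
Hence T = [3, 2] ⊗ [1, 1] ⊗ [2, 1] + [1, 0] ⊗ [1, -1] ⊗ [-6, -6], so rank(T) ≤ 2.
These bounds meet, so rank(T) = 2.
Check entry T[2,1,2] = 2: (2)·(1)·(1) + (0)·(1)·(-6) = 2.

2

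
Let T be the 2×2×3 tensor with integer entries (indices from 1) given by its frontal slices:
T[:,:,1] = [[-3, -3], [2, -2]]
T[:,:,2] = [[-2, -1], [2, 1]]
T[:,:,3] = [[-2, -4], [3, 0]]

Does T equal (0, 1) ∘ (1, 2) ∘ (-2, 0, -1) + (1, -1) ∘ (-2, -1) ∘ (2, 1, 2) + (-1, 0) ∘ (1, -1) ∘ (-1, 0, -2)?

Reconstruct entrywise from the claimed factors. For example, T[2,2,2] = 1 and Σₗ aₗ[2]bₗ[2]cₗ[2] = (1)·(2)·(0) + (-1)·(-1)·(1) + (0)·(-1)·(0) = 1; checking all 12 entries, every one matches. The claim holds.

Yes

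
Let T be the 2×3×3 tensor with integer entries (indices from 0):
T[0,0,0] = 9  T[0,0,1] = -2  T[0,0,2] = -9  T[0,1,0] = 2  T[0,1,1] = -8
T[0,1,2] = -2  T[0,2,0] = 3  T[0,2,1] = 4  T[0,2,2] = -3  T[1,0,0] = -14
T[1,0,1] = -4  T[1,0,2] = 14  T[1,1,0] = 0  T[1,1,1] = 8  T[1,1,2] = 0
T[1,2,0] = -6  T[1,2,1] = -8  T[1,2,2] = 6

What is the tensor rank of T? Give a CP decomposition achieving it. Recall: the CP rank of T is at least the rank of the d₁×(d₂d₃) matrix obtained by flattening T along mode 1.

Lower bound: the mode-2 unfolding of T (rows indexed by j, columns by (i,k) = (0,0), (0,1), (0,2), (1,0), (1,1), (1,2)) is [[9, -2, -9, -14, -4, 14], [2, -8, -2, 0, 8, 0], [3, 4, -3, -6, -8, 6]].
There the 3×3 minor on rows j ∈ {0, 1, 2}, columns (i,k) ∈ {(0,0), (0,1), (1,0)} is det [[9, -2, -14], [2, -8, 0], [3, 4, -6]] = -40 ≠ 0, so this unfolding has rank ≥ 3; CP rank is at least every unfolding rank, so rank(T) ≥ 3. (Unfolding ranks only ever bound the CP rank from below — rank(T) can be strictly larger than all of them — so the matching upper bound has to come from an explicit 3-term decomposition.)
Upper bound: T is a sum of 3 rank-1 terms, T = (1, -2) ⊗ (1, 2, 1) ⊗ (1, 2, -1) + (1, -2) ⊗ (2, -2, 1) ⊗ (2, 2, -2) + (1, -1) ⊗ (1, 1, 0) ⊗ (4, -8, -4) (written with every a and b primitive with positive leading entry and the scale carried by c; CP decompositions are not unique, and this one is verified by expanding entrywise), so rank(T) ≤ 3.
These bounds meet, so rank(T) = 3.
Check entry T[0,2,0] = 3: (1)·(1)·(1) + (1)·(1)·(2) + (1)·(0)·(4) = 3.

rank(T) = 3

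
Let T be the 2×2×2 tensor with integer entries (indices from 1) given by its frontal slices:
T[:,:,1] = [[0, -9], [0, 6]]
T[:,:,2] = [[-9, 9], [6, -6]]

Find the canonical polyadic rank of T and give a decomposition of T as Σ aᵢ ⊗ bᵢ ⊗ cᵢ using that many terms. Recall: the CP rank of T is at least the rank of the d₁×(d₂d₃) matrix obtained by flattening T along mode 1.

Lower bound: the mode-3 unfolding of T (rows indexed by k, columns by (i,j) = (1,1), (1,2), (2,1), (2,2)) is [[0, -9, 0, 6], [-9, 9, 6, -6]].
There the 2×2 minor on rows k ∈ {1, 2}, columns (i,j) ∈ {(1,1), (1,2)} is det [[0, -9], [-9, 9]] = -81 ≠ 0, so this unfolding has rank ≥ 2; CP rank is at least every unfolding rank, so rank(T) ≥ 2. (This is only a lower bound: in general the CP rank may exceed every unfolding rank, so we still need to exhibit 2 rank-1 terms summing to T.)
Upper bound — finding two terms. Every mode-1 slice of T is a multiple of one matrix: T[i,:,:] = a[i]·M with a = [3, -2] and M = [[0, -3], [-3, 3]] (rows indexed by j, columns by k). So it suffices to write M as a sum of two rank-1 matrices.
Splitting M by its rows (j = 1, 2), M = [1, 0][0, -3]ᵀ + [0, 1][-3, 3]ᵀ.
Hence T = [3, -2] ⊗ [1, 0] ⊗ [0, -3] + [3, -2] ⊗ [0, 1] ⊗ [-3, 3], so rank(T) ≤ 2.
These bounds meet, so rank(T) = 2.

rank(T) = 2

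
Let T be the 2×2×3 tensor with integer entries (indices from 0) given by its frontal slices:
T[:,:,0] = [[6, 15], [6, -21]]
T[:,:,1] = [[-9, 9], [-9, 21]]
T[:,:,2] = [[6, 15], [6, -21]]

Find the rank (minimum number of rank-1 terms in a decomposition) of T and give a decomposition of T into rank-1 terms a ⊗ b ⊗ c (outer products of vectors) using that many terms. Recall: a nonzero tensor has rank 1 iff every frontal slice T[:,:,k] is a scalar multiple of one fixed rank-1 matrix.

rank(T) = 2

Lower bound: the mode-1 unfolding of T (rows indexed by i, columns by (j,k) = (0,0), (0,1), (0,2), (1,0), (1,1), (1,2)) is [[6, -9, 6, 15, 9, 15], [6, -9, 6, -21, 21, -21]].
There the 2×2 minor on rows i ∈ {0, 1}, columns (j,k) ∈ {(0,0), (1,0)} is det [[6, 15], [6, -21]] = -216 ≠ 0, so this unfolding has rank ≥ 2; CP rank is at least every unfolding rank, so rank(T) ≥ 2. (This is only a lower bound: in general the CP rank may exceed every unfolding rank, so we still need to exhibit 2 rank-1 terms summing to T.)
Upper bound — finding two terms. Write S_k = T[:,:,k] for the frontal slices: S₀ = [[6, 15], [6, -21]], S₁ = [[-9, 9], [-9, 21]], S₂ = [[6, 15], [6, -21]].
If T = a₁ ⊗ b₁ ⊗ c₁ + a₂ ⊗ b₂ ⊗ c₂ then each S_k = c₁[k]·a₁b₁ᵀ + c₂[k]·a₂b₂ᵀ. S₀ and S₁ are linearly independent, so a₁b₁ᵀ and a₂b₂ᵀ must span the same plane of matrices: they are the rank-1 matrices of the form x·S₀ + y·S₁.
det(x·S₀ + y·S₁) is −216·x² + 396·xy − 108·y² = (-36)·(2·x − 3·y)(3·x − y), vanishing at (x:y) = (3:2) and (1:3).
M₁ = 3·S₀ + 2·S₁ = [[0, 63], [0, -21]] = 21·[3, -1][0, 1]ᵀ and M₂ = S₀ + 3·S₁ = [[-21, 42], [-21, 42]] = (-21)·[1, 1][1, -2]ᵀ, so take a₁ = [3, -1], b₁ = [0, 1], a₂ = [1, 1], b₂ = [1, -2].
Each slice is an integer combination of E₁ = a₁b₁ᵀ and E₂ = a₂b₂ᵀ: S₀ = 9·E₁ + 6·E₂, S₁ = −3·E₁ − 9·E₂, S₂ = 9·E₁ + 6·E₂; reading off coefficients, c₁ = [9, -3, 9] and c₂ = [6, -9, 6].
Hence T = [3, -1] ⊗ [0, 1] ⊗ [9, -3, 9] + [1, 1] ⊗ [1, -2] ⊗ [6, -9, 6], so rank(T) ≤ 2.
These bounds meet, so rank(T) = 2.
Check entry T[0,0,1] = -9: (3)·(0)·(-3) + (1)·(1)·(-9) = -9.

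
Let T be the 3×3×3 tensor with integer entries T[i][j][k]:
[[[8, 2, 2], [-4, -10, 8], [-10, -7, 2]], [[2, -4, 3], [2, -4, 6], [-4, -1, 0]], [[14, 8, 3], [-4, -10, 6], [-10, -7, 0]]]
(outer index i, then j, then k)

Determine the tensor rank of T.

Lower bound: the mode-1 unfolding of T (rows indexed by i, columns by (j,k) = (0,0), (0,1), (0,2), (1,0), (1,1), (1,2), (2,0), (2,1), (2,2)) is [[8, 2, 2, -4, -10, 8, -10, -7, 2], [2, -4, 3, 2, -4, 6, -4, -1, 0], [14, 8, 3, -4, -10, 6, -10, -7, 0]].
There the 3×3 minor on rows i ∈ {0, 1, 2}, columns (j,k) ∈ {(0,0), (0,1), (0,2)} is det [[8, 2, 2], [2, -4, 3], [14, 8, 3]] = -72 ≠ 0, so this unfolding has rank ≥ 3; CP rank is at least every unfolding rank, so rank(T) ≥ 3. (This is only a lower bound: in general the CP rank may exceed every unfolding rank, so we still need to exhibit 3 rank-1 terms summing to T.)
Upper bound: T is a sum of 3 rank-1 terms, T = (0, 1, -2) ⊗ (2, -1, -1) ⊗ (-2, -2, 0) + (1, 1, 1) ⊗ (2, 2, -1) ⊗ (2, -1, 2) + (2, 1, 1) ⊗ (1, -2, -2) ⊗ (2, 2, -1) (one valid choice — decompositions are not unique — normalised so each a, b is primitive with positive first nonzero entry; check it by expanding all entries), so rank(T) ≤ 3.
These bounds meet, so rank(T) = 3.
Check entry T[0,0,0] = 8: (0)·(2)·(-2) + (1)·(2)·(2) + (2)·(1)·(2) = 8.

3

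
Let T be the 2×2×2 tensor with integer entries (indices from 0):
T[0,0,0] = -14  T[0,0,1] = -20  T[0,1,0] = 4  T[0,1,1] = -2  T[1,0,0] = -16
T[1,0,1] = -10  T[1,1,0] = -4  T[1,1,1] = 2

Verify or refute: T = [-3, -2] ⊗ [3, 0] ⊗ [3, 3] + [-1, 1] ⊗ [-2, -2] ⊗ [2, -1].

No

Reconstruct entry (0,0,0) from the claimed factors: Σₗ aₗ[0]bₗ[0]cₗ[0] = (-3)·(3)·(3) + (-1)·(-2)·(2) = -23, but T[0,0,0] = -14. The claim is false.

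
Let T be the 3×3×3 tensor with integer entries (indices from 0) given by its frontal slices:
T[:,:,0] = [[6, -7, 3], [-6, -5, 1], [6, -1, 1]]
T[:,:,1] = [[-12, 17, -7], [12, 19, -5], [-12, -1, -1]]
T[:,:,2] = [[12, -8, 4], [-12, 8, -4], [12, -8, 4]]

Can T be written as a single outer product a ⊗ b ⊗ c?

The mode-3 unfolding of T (rows indexed by k, columns by (i,j) = (0,0), (0,1), (0,2), (1,0), (1,1), (1,2), (2,0), (2,1), (2,2)) is [[6, -7, 3, -6, -5, 1, 6, -1, 1], [-12, 17, -7, 12, 19, -5, -12, -1, -1], [12, -8, 4, -12, 8, -4, 12, -8, 4]].
There the 2×2 minor on rows k ∈ {0, 1}, columns (i,j) ∈ {(0,0), (0,1)} is det [[6, -7], [-12, 17]] = 18 ≠ 0, so this unfolding has rank ≥ 2; CP rank is at least every unfolding rank, so rank(T) ≥ 2.
In particular rank(T) ≥ 2 > 1, so T is not rank-1.

No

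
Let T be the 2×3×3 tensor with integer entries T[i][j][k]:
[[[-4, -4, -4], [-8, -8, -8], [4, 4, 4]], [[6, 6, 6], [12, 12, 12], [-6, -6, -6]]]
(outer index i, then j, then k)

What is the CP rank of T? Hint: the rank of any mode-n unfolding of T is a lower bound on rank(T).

1

Lower bound: T ≠ 0 (e.g. T[0,0,0] = -4), so rank(T) ≥ 1.
Upper bound: if T = a ⊗ b ⊗ c then every fibre of T is a multiple of the corresponding factor, so read the factors off the fibres through the nonzero entry T[0,0,0] = -4.
The mode-1 fibre T[:,0,0] = [-4, 6] gives a = (2, -3) (primitive direction); the mode-2 fibre T[0,:,0] = [-4, -8, 4] gives b = (1, 2, -1); then c[k] = T[0,0,k] / (a[0]·b[0]) = [-4, -4, -4] / 2 = (-2, -2, -2).
Expanding (2, -3) ⊗ (1, 2, -1) ⊗ (-2, -2, -2) reproduces all 18 entries of T, so T = (2, -3) ⊗ (1, 2, -1) ⊗ (-2, -2, -2) and rank(T) ≤ 1.
These bounds meet, so rank(T) = 1.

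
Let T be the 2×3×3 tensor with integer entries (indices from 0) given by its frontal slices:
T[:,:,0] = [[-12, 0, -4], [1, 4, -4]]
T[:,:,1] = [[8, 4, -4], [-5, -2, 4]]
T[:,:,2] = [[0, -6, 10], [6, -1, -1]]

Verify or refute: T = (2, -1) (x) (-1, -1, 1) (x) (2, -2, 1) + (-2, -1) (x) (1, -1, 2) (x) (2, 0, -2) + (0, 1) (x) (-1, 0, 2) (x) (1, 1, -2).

Reconstruct entry (0,0,0) from the claimed factors: Σₗ aₗ[0]bₗ[0]cₗ[0] = (2)·(-1)·(2) + (-2)·(1)·(2) + (0)·(-1)·(1) = -8, but T[0,0,0] = -12. The claim is false.

No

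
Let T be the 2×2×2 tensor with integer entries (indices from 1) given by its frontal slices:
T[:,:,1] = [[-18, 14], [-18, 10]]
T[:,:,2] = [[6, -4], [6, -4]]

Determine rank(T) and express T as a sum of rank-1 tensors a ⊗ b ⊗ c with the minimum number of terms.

rank(T) = 2

Lower bound: the mode-3 unfolding of T (rows indexed by k, columns by (i,j) = (1,1), (1,2), (2,1), (2,2)) is [[-18, 14, -18, 10], [6, -4, 6, -4]].
There the 2×2 minor on rows k ∈ {1, 2}, columns (i,j) ∈ {(1,1), (1,2)} is det [[-18, 14], [6, -4]] = -12 ≠ 0, so this unfolding has rank ≥ 2; CP rank is at least every unfolding rank, so rank(T) ≥ 2. (This is only a lower bound: in general the CP rank may exceed every unfolding rank, so we still need to exhibit 2 rank-1 terms summing to T.)
Upper bound — finding two terms. Write S_k = T[:,:,k] for the frontal slices: S₁ = [[-18, 14], [-18, 10]], S₂ = [[6, -4], [6, -4]].
If T = a₁ ⊗ b₁ ⊗ c₁ + a₂ ⊗ b₂ ⊗ c₂ then each S_k = c₁[k]·a₁b₁ᵀ + c₂[k]·a₂b₂ᵀ. S₁ and S₂ are linearly independent, so a₁b₁ᵀ and a₂b₂ᵀ must span the same plane of matrices: they are the rank-1 matrices of the form x·S₁ + y·S₂.
det(x·S₁ + y·S₂) is 72·x² − 24·xy = 24·(3·x − y)(x), vanishing at (x:y) = (1:3) and (0:1).
M₁ = S₁ + 3·S₂ = [[0, 2], [0, -2]] = 2·[1, -1][0, 1]ᵀ and M₂ = S₂ = [[6, -4], [6, -4]] = 2·[1, 1][3, -2]ᵀ, so take a₁ = [1, -1], b₁ = [0, 1], a₂ = [1, 1], b₂ = [3, -2].
Each slice is an integer combination of E₁ = a₁b₁ᵀ and E₂ = a₂b₂ᵀ: S₁ = 2·E₁ − 6·E₂, S₂ = 2·E₂; reading off coefficients, c₁ = [2, 0] and c₂ = [-6, 2].
Hence T = [1, -1] ⊗ [0, 1] ⊗ [2, 0] + [1, 1] ⊗ [3, -2] ⊗ [-6, 2], so rank(T) ≤ 2.
These bounds meet, so rank(T) = 2.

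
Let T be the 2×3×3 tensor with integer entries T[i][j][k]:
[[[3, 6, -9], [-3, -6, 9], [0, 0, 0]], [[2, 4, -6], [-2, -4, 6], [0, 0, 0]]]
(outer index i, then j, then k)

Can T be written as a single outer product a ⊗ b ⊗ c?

If T = a ⊗ b ⊗ c then every fibre of T is a multiple of the corresponding factor, so read the factors off the fibres through the nonzero entry T[0,0,0] = 3.
The mode-1 fibre T[:,0,0] = [3, 2] gives a = (3, 2) (primitive direction); the mode-2 fibre T[0,:,0] = [3, -3, 0] gives b = (1, -1, 0); then c[k] = T[0,0,k] / (a[0]·b[0]) = [3, 6, -9] / 3 = (1, 2, -3).
Expanding (3, 2) ⊗ (1, -1, 0) ⊗ (1, 2, -3) reproduces all 18 entries of T, so T = (3, 2) ⊗ (1, -1, 0) ⊗ (1, 2, -3) and rank(T) ≤ 1.
Equivalently every frontal slice T[:,:,k] is c[k] times the rank-1 matrix (3, 2) ⊗ (1, -1, 0). So T has rank 1 (it is nonzero).

Yes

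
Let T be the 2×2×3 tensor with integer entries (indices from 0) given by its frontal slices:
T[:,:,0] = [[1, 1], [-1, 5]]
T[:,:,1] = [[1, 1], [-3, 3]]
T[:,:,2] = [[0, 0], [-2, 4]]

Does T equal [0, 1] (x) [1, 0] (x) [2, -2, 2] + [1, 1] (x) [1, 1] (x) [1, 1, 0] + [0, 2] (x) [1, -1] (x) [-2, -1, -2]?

Yes

Reconstruct entrywise from the claimed factors. For example, T[1,1,2] = 4 and Σₗ aₗ[1]bₗ[1]cₗ[2] = (1)·(0)·(2) + (1)·(1)·(0) + (2)·(-1)·(-2) = 4; checking all 12 entries, every one matches. The claim holds.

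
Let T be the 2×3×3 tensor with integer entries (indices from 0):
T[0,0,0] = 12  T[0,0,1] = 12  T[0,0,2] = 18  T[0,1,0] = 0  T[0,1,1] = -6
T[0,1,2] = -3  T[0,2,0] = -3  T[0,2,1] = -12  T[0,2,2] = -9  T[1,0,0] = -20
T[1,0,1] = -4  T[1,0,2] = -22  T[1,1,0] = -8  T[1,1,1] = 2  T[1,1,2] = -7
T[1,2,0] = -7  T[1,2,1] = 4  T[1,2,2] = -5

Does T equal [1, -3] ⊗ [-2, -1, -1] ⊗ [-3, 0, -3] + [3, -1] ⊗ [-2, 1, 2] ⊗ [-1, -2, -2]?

Yes

Reconstruct entrywise from the claimed factors. For example, T[0,1,0] = 0 and Σₗ aₗ[0]bₗ[1]cₗ[0] = (1)·(-1)·(-3) + (3)·(1)·(-1) = 0; checking all 18 entries, every one matches. The claim holds.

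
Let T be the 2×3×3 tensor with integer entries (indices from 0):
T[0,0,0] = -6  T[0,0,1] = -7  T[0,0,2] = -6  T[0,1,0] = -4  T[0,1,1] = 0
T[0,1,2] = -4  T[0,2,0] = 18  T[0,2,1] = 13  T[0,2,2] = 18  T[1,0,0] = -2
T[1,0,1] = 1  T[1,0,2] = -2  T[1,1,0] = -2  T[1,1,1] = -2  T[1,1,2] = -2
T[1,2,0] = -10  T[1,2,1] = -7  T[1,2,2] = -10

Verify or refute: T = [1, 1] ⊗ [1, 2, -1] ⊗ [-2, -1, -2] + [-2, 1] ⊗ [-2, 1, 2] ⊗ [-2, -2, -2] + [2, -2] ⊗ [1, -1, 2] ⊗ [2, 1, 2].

Yes

Reconstruct entrywise from the claimed factors. For example, T[0,0,1] = -7 and Σₗ aₗ[0]bₗ[0]cₗ[1] = (1)·(1)·(-1) + (-2)·(-2)·(-2) + (2)·(1)·(1) = -7; checking all 18 entries, every one matches. The claim holds.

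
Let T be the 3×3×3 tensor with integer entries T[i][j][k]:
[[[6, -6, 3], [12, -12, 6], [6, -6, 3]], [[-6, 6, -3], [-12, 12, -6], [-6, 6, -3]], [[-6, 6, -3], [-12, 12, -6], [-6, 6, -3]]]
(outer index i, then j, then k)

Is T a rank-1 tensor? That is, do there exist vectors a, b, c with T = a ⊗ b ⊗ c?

Yes

If T = a ⊗ b ⊗ c then every fibre of T is a multiple of the corresponding factor, so read the factors off the fibres through the nonzero entry T[0,0,0] = 6.
The mode-1 fibre T[:,0,0] = [6, -6, -6] gives a = (1, -1, -1) (primitive direction); the mode-2 fibre T[0,:,0] = [6, 12, 6] gives b = (1, 2, 1); then c[k] = T[0,0,k] / (a[0]·b[0]) = [6, -6, 3] / 1 = (6, -6, 3).
Expanding (1, -1, -1) ⊗ (1, 2, 1) ⊗ (6, -6, 3) reproduces all 27 entries of T, so T = (1, -1, -1) ⊗ (1, 2, 1) ⊗ (6, -6, 3) and rank(T) ≤ 1.
Equivalently every frontal slice T[:,:,k] is c[k] times the rank-1 matrix (1, -1, -1) ⊗ (1, 2, 1). So T has rank 1 (it is nonzero).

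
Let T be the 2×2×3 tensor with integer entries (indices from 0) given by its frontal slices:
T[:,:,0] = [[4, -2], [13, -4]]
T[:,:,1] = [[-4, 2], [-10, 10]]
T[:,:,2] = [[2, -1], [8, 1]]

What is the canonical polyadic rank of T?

2

Lower bound: in the mode-2 unfolding of T (rows indexed by j, columns by (i,k)) the 2×2 minor on rows j ∈ {0, 1}, columns (i,k) ∈ {(0,0), (1,0)} is det [[4, 13], [-2, -4]] = 10 ≠ 0, so that unfolding has rank ≥ 2 and hence rank(T) ≥ 2 (CP rank is at least every unfolding rank, though it can be larger).
Upper bound: with S_k = T[:,:,k], the two rank-1 terms a₁b₁ᵀ, a₂b₂ᵀ are the rank-1 members of the pencil x·S₀ + y·S₁.
det(x·S₀ + y·S₁) is 10·x² + 10·xy − 20·y² = 10·(x + 2·y)(x − y), vanishing at (x:y) = (2:-1) and (1:1).
M₁ = 2·S₀ − S₁ = [[12, -6], [36, -18]] = 6·[1, 3][2, -1]ᵀ and M₂ = S₀ + S₁ = [[0, 0], [3, 6]] = 3·[0, 1][1, 2]ᵀ, so take a₁ = [1, 3], b₁ = [2, -1], a₂ = [0, 1], b₂ = [1, 2].
Each slice is an integer combination of E₁ = a₁b₁ᵀ and E₂ = a₂b₂ᵀ: S₀ = 2·E₁ + E₂, S₁ = −2·E₁ + 2·E₂, S₂ = E₁ + 2·E₂; reading off coefficients, c₁ = [2, -2, 1] and c₂ = [1, 2, 2].
Hence T = [1, 3] ⊗ [2, -1] ⊗ [2, -2, 1] + [0, 1] ⊗ [1, 2] ⊗ [1, 2, 2], so rank(T) ≤ 2.
These bounds meet, so rank(T) = 2.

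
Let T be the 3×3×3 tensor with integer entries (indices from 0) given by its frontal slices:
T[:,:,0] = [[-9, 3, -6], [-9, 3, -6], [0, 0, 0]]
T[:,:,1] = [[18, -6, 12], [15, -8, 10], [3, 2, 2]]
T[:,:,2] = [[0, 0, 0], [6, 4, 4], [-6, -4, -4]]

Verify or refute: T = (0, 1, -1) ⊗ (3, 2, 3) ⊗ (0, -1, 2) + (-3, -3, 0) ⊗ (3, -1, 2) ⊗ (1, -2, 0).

Reconstruct entry (1,2,1) from the claimed factors: Σₗ aₗ[1]bₗ[2]cₗ[1] = (1)·(3)·(-1) + (-3)·(2)·(-2) = 9, but T[1,2,1] = 10. The claim is false.

No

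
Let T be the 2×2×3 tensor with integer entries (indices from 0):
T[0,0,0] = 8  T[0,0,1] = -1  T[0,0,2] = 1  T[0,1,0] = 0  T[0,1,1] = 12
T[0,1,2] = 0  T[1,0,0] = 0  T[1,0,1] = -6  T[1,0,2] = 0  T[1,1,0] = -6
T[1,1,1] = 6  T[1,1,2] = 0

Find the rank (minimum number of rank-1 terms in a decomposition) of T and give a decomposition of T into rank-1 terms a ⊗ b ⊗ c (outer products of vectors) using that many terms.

Lower bound: the mode-3 unfolding of T (rows indexed by k, columns by (i,j) = (0,0), (0,1), (1,0), (1,1)) is [[8, 0, 0, -6], [-1, 12, -6, 6], [1, 0, 0, 0]].
There the 3×3 minor on rows k ∈ {0, 1, 2}, columns (i,j) ∈ {(0,0), (0,1), (1,1)} is det [[8, 0, -6], [-1, 12, 6], [1, 0, 0]] = 72 ≠ 0, so this unfolding has rank ≥ 3; CP rank is at least every unfolding rank, so rank(T) ≥ 3. (This is only a lower bound: in general the CP rank may exceed every unfolding rank, so we still need to exhibit 3 rank-1 terms summing to T.)
Upper bound: T is a sum of 3 rank-1 terms, T = [1, 0] ⊗ [1, 0] ⊗ [2, -1, 1] + [1, 1] ⊗ [1, -2] ⊗ [2, -4, 0] + [2, -1] ⊗ [1, 1] ⊗ [2, 2, 0] (one valid choice — decompositions are not unique — normalised so each a, b is primitive with positive first nonzero entry; check it by expanding all entries), so rank(T) ≤ 3.
These bounds meet, so rank(T) = 3.

rank(T) = 3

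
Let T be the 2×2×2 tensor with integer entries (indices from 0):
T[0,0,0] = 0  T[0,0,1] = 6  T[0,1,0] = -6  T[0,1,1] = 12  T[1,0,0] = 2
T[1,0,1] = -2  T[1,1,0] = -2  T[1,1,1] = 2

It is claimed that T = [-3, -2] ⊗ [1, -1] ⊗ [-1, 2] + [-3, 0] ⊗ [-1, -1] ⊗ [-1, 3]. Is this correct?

Reconstruct entry (0,0,1) from the claimed factors: Σₗ aₗ[0]bₗ[0]cₗ[1] = (-3)·(1)·(2) + (-3)·(-1)·(3) = 3, but T[0,0,1] = 6. The claim is false.

No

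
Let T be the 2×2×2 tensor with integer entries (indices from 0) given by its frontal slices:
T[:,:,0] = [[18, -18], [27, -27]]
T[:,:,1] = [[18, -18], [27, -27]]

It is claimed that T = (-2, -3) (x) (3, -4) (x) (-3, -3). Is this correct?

Reconstruct entry (0,1,0) from the claimed factors: Σₗ aₗ[0]bₗ[1]cₗ[0] = (-2)·(-4)·(-3) = -24, but T[0,1,0] = -18. The claim is false.

No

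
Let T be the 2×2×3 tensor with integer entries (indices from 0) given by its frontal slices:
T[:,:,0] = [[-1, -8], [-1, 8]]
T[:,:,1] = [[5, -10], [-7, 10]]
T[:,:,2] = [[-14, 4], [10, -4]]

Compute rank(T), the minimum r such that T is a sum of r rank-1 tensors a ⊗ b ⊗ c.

Lower bound: the mode-3 unfolding of T (rows indexed by k, columns by (i,j) = (0,0), (0,1), (1,0), (1,1)) is [[-1, -8, -1, 8], [5, -10, -7, 10], [-14, 4, 10, -4]].
There the 3×3 minor on rows k ∈ {0, 1, 2}, columns (i,j) ∈ {(0,0), (0,1), (1,0)} is det [[-1, -8, -1], [5, -10, -7], [-14, 4, 10]] = -192 ≠ 0, so this unfolding has rank ≥ 3; CP rank is at least every unfolding rank, so rank(T) ≥ 3. (This is only a lower bound: in general the CP rank may exceed every unfolding rank, so we still need to exhibit 3 rank-1 terms summing to T.)
Upper bound: T is a sum of 3 rank-1 terms, T = (1, -1) ⊗ (1, -1) ⊗ (4, 8, -8) + (1, -1) ⊗ (1, 1) ⊗ (-4, -2, -4) + (1, 1) ⊗ (1, 0) ⊗ (-1, -1, -2) (one valid choice — decompositions are not unique — normalised so each a, b is primitive with positive first nonzero entry; check it by expanding all entries), so rank(T) ≤ 3.
These bounds meet, so rank(T) = 3.

3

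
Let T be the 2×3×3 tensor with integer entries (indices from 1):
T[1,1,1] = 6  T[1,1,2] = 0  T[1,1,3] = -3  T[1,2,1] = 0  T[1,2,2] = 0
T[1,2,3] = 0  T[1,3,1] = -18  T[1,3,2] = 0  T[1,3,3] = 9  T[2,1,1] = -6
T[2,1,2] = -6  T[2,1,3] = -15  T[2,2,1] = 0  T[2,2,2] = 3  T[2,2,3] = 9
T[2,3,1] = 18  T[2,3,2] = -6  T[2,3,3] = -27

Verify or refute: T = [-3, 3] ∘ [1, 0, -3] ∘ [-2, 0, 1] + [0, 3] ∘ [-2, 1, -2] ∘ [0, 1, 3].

Yes

Reconstruct entrywise from the claimed factors. For example, T[2,1,2] = -6 and Σₗ aₗ[2]bₗ[1]cₗ[2] = (3)·(1)·(0) + (3)·(-2)·(1) = -6; checking all 18 entries, every one matches. The claim holds.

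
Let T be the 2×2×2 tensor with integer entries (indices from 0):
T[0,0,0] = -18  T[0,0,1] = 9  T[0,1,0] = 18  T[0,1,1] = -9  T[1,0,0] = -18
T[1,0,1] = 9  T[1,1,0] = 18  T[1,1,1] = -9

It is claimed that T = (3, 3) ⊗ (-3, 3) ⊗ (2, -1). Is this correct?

Yes

Reconstruct entrywise from the claimed factors. For example, T[0,1,0] = 18 and Σₗ aₗ[0]bₗ[1]cₗ[0] = (3)·(3)·(2) = 18; checking all 8 entries, every one matches. The claim holds.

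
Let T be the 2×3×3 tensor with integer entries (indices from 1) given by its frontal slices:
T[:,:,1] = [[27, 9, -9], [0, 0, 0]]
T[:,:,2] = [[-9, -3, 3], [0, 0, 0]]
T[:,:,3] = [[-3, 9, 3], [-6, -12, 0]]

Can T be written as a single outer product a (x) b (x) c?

The mode-1 unfolding of T (rows indexed by i, columns by (j,k) = (1,1), (1,2), (1,3), (2,1), (2,2), (2,3), (3,1), (3,2), (3,3)) is [[27, -9, -3, 9, -3, 9, -9, 3, 3], [0, 0, -6, 0, 0, -12, 0, 0, 0]].
There the 2×2 minor on rows i ∈ {1, 2}, columns (j,k) ∈ {(1,1), (1,3)} is det [[27, -3], [0, -6]] = -162 ≠ 0, so this unfolding has rank ≥ 2; CP rank is at least every unfolding rank, so rank(T) ≥ 2.
In particular rank(T) ≥ 2 > 1, so T is not rank-1.

No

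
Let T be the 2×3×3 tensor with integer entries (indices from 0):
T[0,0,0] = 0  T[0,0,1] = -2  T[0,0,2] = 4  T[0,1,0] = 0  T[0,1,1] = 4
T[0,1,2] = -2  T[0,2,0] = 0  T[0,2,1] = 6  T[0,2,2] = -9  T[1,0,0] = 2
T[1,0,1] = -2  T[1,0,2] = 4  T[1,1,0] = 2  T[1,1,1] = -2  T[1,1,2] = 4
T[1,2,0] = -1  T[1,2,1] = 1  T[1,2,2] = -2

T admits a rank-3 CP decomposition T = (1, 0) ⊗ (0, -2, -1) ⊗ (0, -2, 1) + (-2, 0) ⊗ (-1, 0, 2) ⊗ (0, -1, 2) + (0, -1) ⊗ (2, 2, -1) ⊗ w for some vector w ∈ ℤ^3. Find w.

Subtract the known terms from T to get the rank-1 residual R = (0, -1) ⊗ (2, 2, -1) ⊗ w, so R[i,j,k] = a[i]·b[j]·w[k]. Pick indices with nonzero a[1]·b[0] = (-1)·(2) = -2. Only the fibre through (1,0,·) is needed: R[1,0,:] = T[1,0,:] − Σₗ aₗ[1]bₗ[0]cₗ = [2, -2, 4] − (0)·(0)·(0, -2, 1) − (0)·(-1)·(0, -1, 2) = [2, -2, 4]. Then w[k] = R[1,0,k] / -2 for each k, giving w = [2, -2, 4] / -2 = (-1, 1, -2).

w = (-1, 1, -2)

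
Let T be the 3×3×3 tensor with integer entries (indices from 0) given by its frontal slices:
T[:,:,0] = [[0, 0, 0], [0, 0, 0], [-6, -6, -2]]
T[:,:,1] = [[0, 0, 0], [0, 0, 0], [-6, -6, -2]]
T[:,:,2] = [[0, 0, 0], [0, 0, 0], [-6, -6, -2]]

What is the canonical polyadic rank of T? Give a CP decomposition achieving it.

Lower bound: T ≠ 0 (e.g. T[2,0,0] = -6), so rank(T) ≥ 1.
Upper bound: if T = a ⊗ b ⊗ c then every fibre of T is a multiple of the corresponding factor, so read the factors off the fibres through the nonzero entry T[2,0,0] = -6.
The mode-1 fibre T[:,0,0] = [0, 0, -6] gives a = (0, 0, 1) (primitive direction); the mode-2 fibre T[2,:,0] = [-6, -6, -2] gives b = (3, 3, 1); then c[k] = T[2,0,k] / (a[2]·b[0]) = [-6, -6, -6] / 3 = (-2, -2, -2).
Expanding (0, 0, 1) ⊗ (3, 3, 1) ⊗ (-2, -2, -2) reproduces all 27 entries of T, so T = (0, 0, 1) ⊗ (3, 3, 1) ⊗ (-2, -2, -2) and rank(T) ≤ 1.
These bounds meet, so rank(T) = 1.

rank(T) = 1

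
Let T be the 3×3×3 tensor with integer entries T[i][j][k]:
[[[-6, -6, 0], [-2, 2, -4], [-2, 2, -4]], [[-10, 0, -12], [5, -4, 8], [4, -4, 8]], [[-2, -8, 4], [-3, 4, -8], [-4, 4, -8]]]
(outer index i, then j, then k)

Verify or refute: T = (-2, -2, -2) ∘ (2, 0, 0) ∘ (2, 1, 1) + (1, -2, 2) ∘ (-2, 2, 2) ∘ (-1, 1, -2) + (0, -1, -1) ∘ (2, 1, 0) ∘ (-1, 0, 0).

Reconstruct entrywise from the claimed factors. For example, T[2,2,1] = 4 and Σₗ aₗ[2]bₗ[2]cₗ[1] = (-2)·(0)·(1) + (2)·(2)·(1) + (-1)·(0)·(0) = 4; checking all 27 entries, every one matches. The claim holds.

Yes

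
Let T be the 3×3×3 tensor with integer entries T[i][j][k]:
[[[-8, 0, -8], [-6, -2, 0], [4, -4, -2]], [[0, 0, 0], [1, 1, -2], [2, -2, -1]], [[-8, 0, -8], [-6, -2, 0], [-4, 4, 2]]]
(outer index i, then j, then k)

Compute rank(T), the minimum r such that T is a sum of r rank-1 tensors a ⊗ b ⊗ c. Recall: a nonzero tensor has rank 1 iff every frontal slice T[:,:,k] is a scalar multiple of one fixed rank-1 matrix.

Lower bound: in the mode-1 unfolding of T (rows indexed by i, columns by (j,k)) the 3×3 minor on rows i ∈ {0, 1, 2}, columns (j,k) ∈ {(0,0), (1,0), (2,0)} is det [[-8, -6, 4], [0, 1, 2], [-8, -6, -4]] = 64 ≠ 0, so that unfolding has rank ≥ 3 and hence rank(T) ≥ 3 (CP rank is at least every unfolding rank, though it can be larger).
Upper bound: T is a sum of 3 rank-1 terms, T = (1, 0, 1) ⊗ (2, 1, 0) ⊗ (-4, 0, -4) + (2, -1, 2) ⊗ (0, 1, 0) ⊗ (-1, -1, 2) + (2, 1, -2) ⊗ (0, 0, 1) ⊗ (2, -2, -1) (one valid choice — decompositions are not unique — normalised so each a, b is primitive with positive first nonzero entry; check it by expanding all entries), so rank(T) ≤ 3.
These bounds meet, so rank(T) = 3.

3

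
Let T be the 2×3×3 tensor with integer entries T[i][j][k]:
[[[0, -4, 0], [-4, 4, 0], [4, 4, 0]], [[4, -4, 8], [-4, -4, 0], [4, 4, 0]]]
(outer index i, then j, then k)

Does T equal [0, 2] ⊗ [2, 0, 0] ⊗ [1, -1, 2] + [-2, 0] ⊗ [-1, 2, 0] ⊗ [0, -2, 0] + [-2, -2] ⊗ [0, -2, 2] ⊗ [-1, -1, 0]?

Reconstruct entrywise from the claimed factors. For example, T[1,0,1] = -4 and Σₗ aₗ[1]bₗ[0]cₗ[1] = (2)·(2)·(-1) + (0)·(-1)·(-2) + (-2)·(0)·(-1) = -4; checking all 18 entries, every one matches. The claim holds.

Yes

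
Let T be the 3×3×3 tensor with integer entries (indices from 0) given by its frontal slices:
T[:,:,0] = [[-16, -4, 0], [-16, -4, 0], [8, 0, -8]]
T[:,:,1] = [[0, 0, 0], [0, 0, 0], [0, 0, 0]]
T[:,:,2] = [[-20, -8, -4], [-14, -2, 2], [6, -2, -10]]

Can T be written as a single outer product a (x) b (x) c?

The mode-2 unfolding of T (rows indexed by j, columns by (i,k) = (0,0), (0,1), (0,2), (1,0), (1,1), (1,2), (2,0), (2,1), (2,2)) is [[-16, 0, -20, -16, 0, -14, 8, 0, 6], [-4, 0, -8, -4, 0, -2, 0, 0, -2], [0, 0, -4, 0, 0, 2, -8, 0, -10]].
There the 3×3 minor on rows j ∈ {0, 1, 2}, columns (i,k) ∈ {(0,0), (0,2), (2,0)} is det [[-16, -20, 8], [-4, -8, 0], [0, -4, -8]] = -256 ≠ 0, so this unfolding has rank ≥ 3; CP rank is at least every unfolding rank, so rank(T) ≥ 3.
In particular rank(T) ≥ 3 > 1, so T is not rank-1.

No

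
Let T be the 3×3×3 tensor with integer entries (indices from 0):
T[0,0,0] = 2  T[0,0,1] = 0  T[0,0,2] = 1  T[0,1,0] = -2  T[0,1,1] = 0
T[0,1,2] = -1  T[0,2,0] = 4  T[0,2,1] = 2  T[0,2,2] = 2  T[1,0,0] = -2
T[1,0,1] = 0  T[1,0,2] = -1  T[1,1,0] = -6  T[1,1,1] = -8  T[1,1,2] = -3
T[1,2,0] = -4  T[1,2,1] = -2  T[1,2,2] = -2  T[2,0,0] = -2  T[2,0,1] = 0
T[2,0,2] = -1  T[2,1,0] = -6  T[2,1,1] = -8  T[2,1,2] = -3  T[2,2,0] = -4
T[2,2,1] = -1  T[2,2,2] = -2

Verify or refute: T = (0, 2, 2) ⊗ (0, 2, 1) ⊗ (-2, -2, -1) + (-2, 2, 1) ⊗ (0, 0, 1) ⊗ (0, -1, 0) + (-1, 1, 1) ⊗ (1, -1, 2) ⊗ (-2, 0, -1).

No

Reconstruct entry (1,2,0) from the claimed factors: Σₗ aₗ[1]bₗ[2]cₗ[0] = (2)·(1)·(-2) + (2)·(1)·(0) + (1)·(2)·(-2) = -8, but T[1,2,0] = -4. The claim is false.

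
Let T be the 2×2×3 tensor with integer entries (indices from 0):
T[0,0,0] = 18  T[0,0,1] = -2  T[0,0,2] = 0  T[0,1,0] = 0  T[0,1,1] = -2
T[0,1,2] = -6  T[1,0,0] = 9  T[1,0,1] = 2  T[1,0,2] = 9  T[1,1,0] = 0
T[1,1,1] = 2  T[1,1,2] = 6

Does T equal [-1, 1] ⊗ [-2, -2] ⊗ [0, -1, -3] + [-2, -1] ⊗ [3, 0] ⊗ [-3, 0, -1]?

Yes

Reconstruct entrywise from the claimed factors. For example, T[1,1,1] = 2 and Σₗ aₗ[1]bₗ[1]cₗ[1] = (1)·(-2)·(-1) + (-1)·(0)·(0) = 2; checking all 12 entries, every one matches. The claim holds.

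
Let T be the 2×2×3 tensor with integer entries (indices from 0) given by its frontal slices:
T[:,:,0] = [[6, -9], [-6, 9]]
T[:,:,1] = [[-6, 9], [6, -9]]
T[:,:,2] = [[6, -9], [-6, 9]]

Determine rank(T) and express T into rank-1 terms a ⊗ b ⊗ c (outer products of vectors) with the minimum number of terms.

Lower bound: T ≠ 0 (e.g. T[0,0,0] = 6), so rank(T) ≥ 1.
Upper bound: the mode-1 fibre T[:,0,0] = [6, -6] gives a = [1, -1] (primitive direction); the mode-2 fibre T[0,:,0] = [6, -9] gives b = [2, -3]; then c[k] = T[0,0,k] / (a[0]·b[0]) = [6, -6, 6] / 2 = [3, -3, 3].
Expanding [1, -1] ⊗ [2, -3] ⊗ [3, -3, 3] reproduces all 12 entries of T, so T = [1, -1] ⊗ [2, -3] ⊗ [3, -3, 3] and rank(T) ≤ 1.
These bounds meet, so rank(T) = 1.

rank(T) = 1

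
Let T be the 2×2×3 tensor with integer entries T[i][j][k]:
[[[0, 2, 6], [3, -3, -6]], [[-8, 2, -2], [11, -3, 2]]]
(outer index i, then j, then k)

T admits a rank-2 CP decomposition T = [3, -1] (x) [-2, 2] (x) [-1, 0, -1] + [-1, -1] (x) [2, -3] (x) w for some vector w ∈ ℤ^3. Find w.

w = [3, -1, 0]

Subtract the known terms from T to get the rank-1 residual R = [-1, -1] (x) [2, -3] (x) w, so R[i,j,k] = a[i]·b[j]·w[k]. Pick indices with nonzero a[0]·b[0] = (-1)·(2) = -2. Only the fibre through (0,0,·) is needed: R[0,0,:] = T[0,0,:] − Σₗ aₗ[0]bₗ[0]cₗ = [0, 2, 6] − (3)·(-2)·[-1, 0, -1] = [-6, 2, 0]. Then w[k] = R[0,0,k] / -2 for each k, giving w = [-6, 2, 0] / -2 = [3, -1, 0].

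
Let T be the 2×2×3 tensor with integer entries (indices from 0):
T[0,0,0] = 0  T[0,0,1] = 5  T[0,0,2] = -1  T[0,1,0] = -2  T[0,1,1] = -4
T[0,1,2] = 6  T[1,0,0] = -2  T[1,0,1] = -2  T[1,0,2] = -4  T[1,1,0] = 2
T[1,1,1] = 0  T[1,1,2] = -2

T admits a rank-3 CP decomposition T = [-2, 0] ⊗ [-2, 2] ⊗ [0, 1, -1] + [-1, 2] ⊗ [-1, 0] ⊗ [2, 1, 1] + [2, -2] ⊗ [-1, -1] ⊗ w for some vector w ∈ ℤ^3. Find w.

w = [1, 0, -1]

Subtract the known terms from T to get the rank-1 residual R = [2, -2] ⊗ [-1, -1] ⊗ w, so R[i,j,k] = a[i]·b[j]·w[k]. Pick indices with nonzero a[0]·b[0] = (2)·(-1) = -2. Only the fibre through (0,0,·) is needed: R[0,0,:] = T[0,0,:] − Σₗ aₗ[0]bₗ[0]cₗ = [0, 5, -1] − (-2)·(-2)·[0, 1, -1] − (-1)·(-1)·[2, 1, 1] = [-2, 0, 2]. Then w[k] = R[0,0,k] / -2 for each k, giving w = [-2, 0, 2] / -2 = [1, 0, -1].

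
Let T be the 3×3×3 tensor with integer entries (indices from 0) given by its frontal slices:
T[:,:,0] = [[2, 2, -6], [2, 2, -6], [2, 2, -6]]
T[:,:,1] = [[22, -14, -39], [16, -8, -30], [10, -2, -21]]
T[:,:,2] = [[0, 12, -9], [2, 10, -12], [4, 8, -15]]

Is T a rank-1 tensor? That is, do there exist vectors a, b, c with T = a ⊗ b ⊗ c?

No

The mode-3 unfolding of T (rows indexed by k, columns by (i,j) = (0,0), (0,1), (0,2), (1,0), (1,1), (1,2), (2,0), (2,1), (2,2)) is [[2, 2, -6, 2, 2, -6, 2, 2, -6], [22, -14, -39, 16, -8, -30, 10, -2, -21], [0, 12, -9, 2, 10, -12, 4, 8, -15]].
There the 2×2 minor on rows k ∈ {0, 1}, columns (i,j) ∈ {(0,0), (0,1)} is det [[2, 2], [22, -14]] = -72 ≠ 0, so this unfolding has rank ≥ 2; CP rank is at least every unfolding rank, so rank(T) ≥ 2.
In particular rank(T) ≥ 2 > 1, so T is not rank-1.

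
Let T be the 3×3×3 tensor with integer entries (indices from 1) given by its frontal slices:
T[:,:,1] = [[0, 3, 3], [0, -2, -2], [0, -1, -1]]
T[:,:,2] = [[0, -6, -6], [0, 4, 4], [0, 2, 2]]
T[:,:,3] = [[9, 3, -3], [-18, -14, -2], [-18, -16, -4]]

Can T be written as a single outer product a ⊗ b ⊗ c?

The mode-2 unfolding of T (rows indexed by j, columns by (i,k) = (1,1), (1,2), (1,3), (2,1), (2,2), (2,3), (3,1), (3,2), (3,3)) is [[0, 0, 9, 0, 0, -18, 0, 0, -18], [3, -6, 3, -2, 4, -14, -1, 2, -16], [3, -6, -3, -2, 4, -2, -1, 2, -4]].
There the 2×2 minor on rows j ∈ {1, 2}, columns (i,k) ∈ {(1,1), (1,3)} is det [[0, 9], [3, 3]] = -27 ≠ 0, so this unfolding has rank ≥ 2; CP rank is at least every unfolding rank, so rank(T) ≥ 2.
In particular rank(T) ≥ 2 > 1, so T is not rank-1.

No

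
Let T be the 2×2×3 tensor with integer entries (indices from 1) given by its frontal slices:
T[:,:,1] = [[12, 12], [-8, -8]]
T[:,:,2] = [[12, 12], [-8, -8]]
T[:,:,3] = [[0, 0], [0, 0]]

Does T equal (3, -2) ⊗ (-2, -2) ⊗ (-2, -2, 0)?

Reconstruct entrywise from the claimed factors. For example, T[1,2,1] = 12 and Σₗ aₗ[1]bₗ[2]cₗ[1] = (3)·(-2)·(-2) = 12; checking all 12 entries, every one matches. The claim holds.

Yes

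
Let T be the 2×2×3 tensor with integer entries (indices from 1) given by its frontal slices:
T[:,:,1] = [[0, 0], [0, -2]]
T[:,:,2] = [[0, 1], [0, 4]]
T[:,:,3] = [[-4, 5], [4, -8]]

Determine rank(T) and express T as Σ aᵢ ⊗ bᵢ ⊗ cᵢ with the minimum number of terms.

Lower bound: in the mode-3 unfolding of T (rows indexed by k, columns by (i,j)) the 3×3 minor on rows k ∈ {1, 2, 3}, columns (i,j) ∈ {(1,1), (1,2), (2,2)} is det [[0, 0, -2], [0, 1, 4], [-4, 5, -8]] = -8 ≠ 0, so that unfolding has rank ≥ 3 and hence rank(T) ≥ 3 (CP rank is at least every unfolding rank, though it can be larger).
Upper bound: T is a sum of 3 rank-1 terms, T = [0, 1] ⊗ [0, 1] ⊗ [-2, 4, -4] + [1, -1] ⊗ [1, -1] ⊗ [0, 0, -4] + [1, 0] ⊗ [0, 1] ⊗ [0, 1, 1] (one valid choice — decompositions are not unique — normalised so each a, b is primitive with positive first nonzero entry; check it by expanding all entries), so rank(T) ≤ 3.
These bounds meet, so rank(T) = 3.

rank(T) = 3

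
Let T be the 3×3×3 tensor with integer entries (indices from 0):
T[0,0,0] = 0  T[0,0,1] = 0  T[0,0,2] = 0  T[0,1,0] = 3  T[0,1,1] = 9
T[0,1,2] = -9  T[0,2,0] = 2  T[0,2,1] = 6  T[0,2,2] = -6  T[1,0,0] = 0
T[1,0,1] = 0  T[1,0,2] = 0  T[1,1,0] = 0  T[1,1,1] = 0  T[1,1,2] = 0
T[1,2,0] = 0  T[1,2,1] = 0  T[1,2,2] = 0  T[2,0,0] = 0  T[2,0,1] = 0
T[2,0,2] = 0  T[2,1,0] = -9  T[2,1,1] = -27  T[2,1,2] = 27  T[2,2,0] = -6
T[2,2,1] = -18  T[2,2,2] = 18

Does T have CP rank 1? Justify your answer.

Yes

If T = a ⊗ b ⊗ c then every fibre of T is a multiple of the corresponding factor, so read the factors off the fibres through the nonzero entry T[0,1,0] = 3.
The mode-1 fibre T[:,1,0] = [3, 0, -9] gives a = [1, 0, -3] (primitive direction); the mode-2 fibre T[0,:,0] = [0, 3, 2] gives b = [0, 3, 2]; then c[k] = T[0,1,k] / (a[0]·b[1]) = [3, 9, -9] / 3 = [1, 3, -3].
Expanding [1, 0, -3] ⊗ [0, 3, 2] ⊗ [1, 3, -3] reproduces all 27 entries of T, so T = [1, 0, -3] ⊗ [0, 3, 2] ⊗ [1, 3, -3] and rank(T) ≤ 1.
Equivalently every frontal slice T[:,:,k] is c[k] times the rank-1 matrix [1, 0, -3] ⊗ [0, 3, 2]. So T has rank 1 (it is nonzero).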